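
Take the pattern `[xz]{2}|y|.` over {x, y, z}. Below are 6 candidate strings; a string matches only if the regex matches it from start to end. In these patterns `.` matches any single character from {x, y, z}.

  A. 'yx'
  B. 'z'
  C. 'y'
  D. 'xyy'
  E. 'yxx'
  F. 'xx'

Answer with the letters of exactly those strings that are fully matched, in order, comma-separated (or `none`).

A → no match
B → match
C → match
D → no match
E → no match
F → match

B, C, F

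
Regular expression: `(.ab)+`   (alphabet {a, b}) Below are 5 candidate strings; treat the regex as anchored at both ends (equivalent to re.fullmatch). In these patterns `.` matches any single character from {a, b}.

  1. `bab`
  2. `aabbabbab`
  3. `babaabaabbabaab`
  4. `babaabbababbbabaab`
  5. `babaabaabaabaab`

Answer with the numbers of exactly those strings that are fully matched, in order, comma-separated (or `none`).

1, 2, 3, 5

1. `bab` → match
2. `aabbabbab` → match
3 → match
4 → no match
5 → match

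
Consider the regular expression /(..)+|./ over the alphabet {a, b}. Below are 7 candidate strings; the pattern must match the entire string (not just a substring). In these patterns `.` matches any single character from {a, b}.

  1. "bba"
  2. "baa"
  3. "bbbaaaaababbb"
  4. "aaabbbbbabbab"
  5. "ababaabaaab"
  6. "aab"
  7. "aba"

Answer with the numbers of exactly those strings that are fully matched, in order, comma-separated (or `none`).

none

1 → no match
2 → no match
3 → no match
4 → no match
5 → no match
6 → no match
7 → no match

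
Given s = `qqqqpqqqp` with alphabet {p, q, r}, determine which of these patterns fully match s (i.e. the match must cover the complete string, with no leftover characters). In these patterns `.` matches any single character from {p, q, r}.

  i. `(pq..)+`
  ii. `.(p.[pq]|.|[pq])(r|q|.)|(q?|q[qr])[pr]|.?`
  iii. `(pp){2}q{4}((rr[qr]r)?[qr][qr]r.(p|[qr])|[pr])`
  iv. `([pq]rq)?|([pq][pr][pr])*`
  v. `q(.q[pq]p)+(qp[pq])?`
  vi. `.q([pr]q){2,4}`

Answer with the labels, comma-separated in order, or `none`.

v

i → no match — must start with `pq`
ii → no match
iii → no match — must start with `pp`
iv → no match
v → match
vi → no match — must end with `q`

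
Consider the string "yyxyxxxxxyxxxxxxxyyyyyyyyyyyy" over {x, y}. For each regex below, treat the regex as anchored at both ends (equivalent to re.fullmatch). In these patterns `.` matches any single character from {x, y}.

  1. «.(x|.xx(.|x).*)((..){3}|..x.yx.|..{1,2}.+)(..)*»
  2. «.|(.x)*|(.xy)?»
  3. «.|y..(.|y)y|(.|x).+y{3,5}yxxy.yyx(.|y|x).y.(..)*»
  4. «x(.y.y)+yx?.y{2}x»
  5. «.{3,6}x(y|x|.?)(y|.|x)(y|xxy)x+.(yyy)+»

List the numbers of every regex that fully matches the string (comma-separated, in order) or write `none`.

1 → no match
2 → no match
3 → no match
4 → no match — must start with "x"
5 → match

5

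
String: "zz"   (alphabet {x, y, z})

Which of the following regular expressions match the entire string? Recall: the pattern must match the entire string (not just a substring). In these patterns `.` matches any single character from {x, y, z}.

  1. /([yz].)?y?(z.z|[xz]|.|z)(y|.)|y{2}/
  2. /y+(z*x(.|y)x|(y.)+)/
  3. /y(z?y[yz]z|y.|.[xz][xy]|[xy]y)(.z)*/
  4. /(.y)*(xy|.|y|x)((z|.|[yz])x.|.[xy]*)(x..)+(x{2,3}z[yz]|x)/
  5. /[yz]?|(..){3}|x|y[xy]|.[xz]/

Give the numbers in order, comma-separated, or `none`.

1, 5

1 → match
2 → no match — must start with "y"
3 → no match — must start with "y"
4 → no match
5 → match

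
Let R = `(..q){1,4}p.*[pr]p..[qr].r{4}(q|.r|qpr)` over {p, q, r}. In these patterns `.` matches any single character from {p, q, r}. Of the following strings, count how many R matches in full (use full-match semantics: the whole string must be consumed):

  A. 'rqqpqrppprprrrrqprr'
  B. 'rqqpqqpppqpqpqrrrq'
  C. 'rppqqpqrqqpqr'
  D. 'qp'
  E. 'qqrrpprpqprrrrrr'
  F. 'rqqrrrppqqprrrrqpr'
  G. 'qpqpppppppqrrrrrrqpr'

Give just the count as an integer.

1

A → no match
B → no match
C → no match
D → no match
E → no match
F → no match
G → match
Total matched: 1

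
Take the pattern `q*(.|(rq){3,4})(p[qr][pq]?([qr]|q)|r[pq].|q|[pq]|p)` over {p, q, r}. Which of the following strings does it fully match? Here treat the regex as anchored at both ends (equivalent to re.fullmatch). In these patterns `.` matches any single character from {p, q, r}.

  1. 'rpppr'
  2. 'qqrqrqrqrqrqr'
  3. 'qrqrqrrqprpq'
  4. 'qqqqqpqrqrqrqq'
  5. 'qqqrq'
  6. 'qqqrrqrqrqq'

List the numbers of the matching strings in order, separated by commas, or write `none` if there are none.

1 → no match
2 → match
3 → no match
4 → no match
5 → match
6 → no match

2, 5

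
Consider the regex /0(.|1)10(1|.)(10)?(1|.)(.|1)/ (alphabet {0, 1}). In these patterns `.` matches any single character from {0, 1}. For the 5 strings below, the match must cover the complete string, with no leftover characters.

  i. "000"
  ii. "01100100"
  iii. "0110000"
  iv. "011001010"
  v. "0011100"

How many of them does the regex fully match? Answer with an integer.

i. "000" → no match
ii. "01100100" → no match
iii. "0110000" → match
iv. "011001010" → match
v. "0011100" → no match
Total matched: 2

2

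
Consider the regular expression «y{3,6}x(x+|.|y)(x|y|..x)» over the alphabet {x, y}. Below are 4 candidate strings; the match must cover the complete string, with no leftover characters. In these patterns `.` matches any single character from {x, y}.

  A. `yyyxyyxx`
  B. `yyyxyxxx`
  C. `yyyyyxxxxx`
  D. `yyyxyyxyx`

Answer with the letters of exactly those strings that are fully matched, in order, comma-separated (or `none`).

A, B, C

A → match
B → match
C → match
D → no match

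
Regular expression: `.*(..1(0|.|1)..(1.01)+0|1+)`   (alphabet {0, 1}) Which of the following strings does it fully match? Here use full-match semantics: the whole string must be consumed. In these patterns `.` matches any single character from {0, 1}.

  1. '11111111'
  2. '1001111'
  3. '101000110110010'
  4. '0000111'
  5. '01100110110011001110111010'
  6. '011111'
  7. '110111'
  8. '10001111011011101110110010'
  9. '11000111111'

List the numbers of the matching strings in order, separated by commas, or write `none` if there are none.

1, 2, 3, 4, 5, 6, 7, 8, 9

1. '11111111' → match
2. '1001111' → match
3 → match
4. '0000111' → match
5 → match
6. '011111' → match
7. '110111' → match
8 → match
9. '11000111111' → match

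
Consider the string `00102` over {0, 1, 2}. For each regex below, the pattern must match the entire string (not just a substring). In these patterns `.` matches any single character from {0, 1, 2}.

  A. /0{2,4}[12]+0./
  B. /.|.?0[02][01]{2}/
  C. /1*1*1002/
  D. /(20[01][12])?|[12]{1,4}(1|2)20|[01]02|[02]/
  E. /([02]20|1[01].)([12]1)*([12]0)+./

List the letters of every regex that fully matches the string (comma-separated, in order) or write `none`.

A → match
B → no match
C → no match — must end with `1002`
D → no match
E → no match

A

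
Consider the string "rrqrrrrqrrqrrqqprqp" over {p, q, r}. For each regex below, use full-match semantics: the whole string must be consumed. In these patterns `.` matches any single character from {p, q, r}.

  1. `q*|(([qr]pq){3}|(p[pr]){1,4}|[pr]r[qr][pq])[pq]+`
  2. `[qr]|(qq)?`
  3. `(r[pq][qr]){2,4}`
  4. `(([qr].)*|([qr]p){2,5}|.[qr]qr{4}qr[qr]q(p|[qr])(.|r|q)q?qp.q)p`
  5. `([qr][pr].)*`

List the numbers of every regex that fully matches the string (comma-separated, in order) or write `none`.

1 → no match
2 → no match
3 → no match
4 → match
5 → no match

4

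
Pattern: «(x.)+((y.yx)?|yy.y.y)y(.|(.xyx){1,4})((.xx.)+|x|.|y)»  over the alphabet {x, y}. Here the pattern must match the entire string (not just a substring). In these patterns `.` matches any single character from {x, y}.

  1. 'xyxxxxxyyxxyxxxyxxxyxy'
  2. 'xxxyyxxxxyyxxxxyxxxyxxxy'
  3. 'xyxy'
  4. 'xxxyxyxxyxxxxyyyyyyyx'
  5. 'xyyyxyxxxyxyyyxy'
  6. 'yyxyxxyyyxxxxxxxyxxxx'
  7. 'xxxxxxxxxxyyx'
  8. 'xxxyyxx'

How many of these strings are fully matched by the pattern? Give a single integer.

1 → match
2 → no match
3 → no match
4 → no match
5 → no match
6 → no match — must start with 'x'
7 → match
8 → match
Total matched: 3

3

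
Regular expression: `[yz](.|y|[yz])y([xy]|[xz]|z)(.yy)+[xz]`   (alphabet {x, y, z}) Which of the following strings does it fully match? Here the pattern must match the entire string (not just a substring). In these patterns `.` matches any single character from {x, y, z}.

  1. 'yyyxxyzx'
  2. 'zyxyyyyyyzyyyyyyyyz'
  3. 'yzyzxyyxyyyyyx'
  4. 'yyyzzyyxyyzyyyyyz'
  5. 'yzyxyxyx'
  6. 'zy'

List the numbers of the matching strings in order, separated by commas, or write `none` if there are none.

1 → no match
2 → no match
3 → match
4 → match
5 → no match
6 → no match

3, 4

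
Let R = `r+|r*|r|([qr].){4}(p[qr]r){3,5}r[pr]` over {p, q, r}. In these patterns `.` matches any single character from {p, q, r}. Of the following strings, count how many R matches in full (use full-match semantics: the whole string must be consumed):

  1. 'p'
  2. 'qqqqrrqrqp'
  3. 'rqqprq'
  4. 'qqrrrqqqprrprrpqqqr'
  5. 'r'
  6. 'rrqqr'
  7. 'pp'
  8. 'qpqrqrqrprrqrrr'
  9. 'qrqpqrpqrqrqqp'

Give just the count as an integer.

1

1 → no match
2 → no match
3 → no match
4 → no match
5 → match
6 → no match
7 → no match
8 → no match
9 → no match
Total matched: 1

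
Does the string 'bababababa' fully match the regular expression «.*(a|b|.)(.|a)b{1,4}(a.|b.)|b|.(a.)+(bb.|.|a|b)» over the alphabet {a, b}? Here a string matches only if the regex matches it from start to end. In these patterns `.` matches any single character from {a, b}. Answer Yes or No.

Yes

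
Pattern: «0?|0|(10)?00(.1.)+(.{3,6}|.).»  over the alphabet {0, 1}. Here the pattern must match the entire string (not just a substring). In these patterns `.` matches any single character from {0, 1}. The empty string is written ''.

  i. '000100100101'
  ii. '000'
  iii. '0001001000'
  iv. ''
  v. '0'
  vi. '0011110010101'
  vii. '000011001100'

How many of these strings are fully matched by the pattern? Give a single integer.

i → match
ii → no match
iii → match
iv → match
v → match
vi → no match
vii → no match
Total matched: 4

4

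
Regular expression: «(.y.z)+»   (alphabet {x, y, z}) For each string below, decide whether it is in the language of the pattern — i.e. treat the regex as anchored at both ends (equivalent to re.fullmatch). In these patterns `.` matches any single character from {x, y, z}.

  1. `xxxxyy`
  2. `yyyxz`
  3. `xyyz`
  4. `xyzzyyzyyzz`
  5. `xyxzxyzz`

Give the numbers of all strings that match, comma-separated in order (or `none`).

1 → no match — must end with `z`
2 → no match
3 → match
4 → no match
5 → match

3, 5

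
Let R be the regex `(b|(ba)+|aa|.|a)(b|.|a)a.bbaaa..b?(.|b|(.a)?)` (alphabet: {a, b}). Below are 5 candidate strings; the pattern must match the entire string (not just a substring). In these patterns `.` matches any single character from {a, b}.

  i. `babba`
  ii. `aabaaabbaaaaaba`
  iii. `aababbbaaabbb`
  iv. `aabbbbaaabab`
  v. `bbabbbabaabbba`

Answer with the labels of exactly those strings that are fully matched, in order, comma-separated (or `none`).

iii

i → no match
ii → no match
iii → match
iv → no match
v → no match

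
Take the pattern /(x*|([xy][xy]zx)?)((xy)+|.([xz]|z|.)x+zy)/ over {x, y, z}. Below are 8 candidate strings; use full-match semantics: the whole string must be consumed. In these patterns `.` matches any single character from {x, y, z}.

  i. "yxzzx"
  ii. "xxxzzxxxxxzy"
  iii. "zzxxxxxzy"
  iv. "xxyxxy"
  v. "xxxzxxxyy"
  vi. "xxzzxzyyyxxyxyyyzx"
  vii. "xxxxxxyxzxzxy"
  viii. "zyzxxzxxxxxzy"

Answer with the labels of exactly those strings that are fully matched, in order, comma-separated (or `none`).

i → no match
ii → match
iii → match
iv → no match
v → no match
vi → no match
vii → no match
viii → no match

ii, iii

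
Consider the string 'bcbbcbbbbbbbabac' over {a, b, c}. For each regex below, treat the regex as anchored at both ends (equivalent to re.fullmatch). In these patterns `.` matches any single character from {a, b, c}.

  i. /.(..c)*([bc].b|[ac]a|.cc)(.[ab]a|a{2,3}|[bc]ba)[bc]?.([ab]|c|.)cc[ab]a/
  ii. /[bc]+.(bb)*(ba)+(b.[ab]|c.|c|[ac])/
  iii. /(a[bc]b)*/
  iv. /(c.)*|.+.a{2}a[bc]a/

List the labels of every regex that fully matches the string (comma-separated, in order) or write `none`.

ii

i → no match — must end with 'a'
ii → match
iii → no match
iv → no match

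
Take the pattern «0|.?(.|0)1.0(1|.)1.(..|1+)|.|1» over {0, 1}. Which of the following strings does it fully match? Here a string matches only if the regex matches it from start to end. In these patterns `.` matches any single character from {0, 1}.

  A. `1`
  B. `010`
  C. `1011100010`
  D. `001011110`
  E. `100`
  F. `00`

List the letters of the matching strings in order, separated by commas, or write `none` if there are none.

A

A → match
B → no match
C → no match
D → no match
E → no match
F → no match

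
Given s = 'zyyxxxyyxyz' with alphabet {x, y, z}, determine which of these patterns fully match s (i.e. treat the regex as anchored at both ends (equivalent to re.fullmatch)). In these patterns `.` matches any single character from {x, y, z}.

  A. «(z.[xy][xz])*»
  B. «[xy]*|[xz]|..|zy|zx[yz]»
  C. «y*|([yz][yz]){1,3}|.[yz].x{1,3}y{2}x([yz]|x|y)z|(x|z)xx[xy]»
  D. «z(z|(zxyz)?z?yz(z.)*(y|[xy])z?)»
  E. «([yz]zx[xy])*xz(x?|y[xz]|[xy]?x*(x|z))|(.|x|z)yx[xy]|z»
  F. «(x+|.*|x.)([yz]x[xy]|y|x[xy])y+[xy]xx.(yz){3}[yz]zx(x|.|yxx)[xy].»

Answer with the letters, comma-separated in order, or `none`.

A → no match
B → no match
C → match
D → no match
E → no match
F → no match

C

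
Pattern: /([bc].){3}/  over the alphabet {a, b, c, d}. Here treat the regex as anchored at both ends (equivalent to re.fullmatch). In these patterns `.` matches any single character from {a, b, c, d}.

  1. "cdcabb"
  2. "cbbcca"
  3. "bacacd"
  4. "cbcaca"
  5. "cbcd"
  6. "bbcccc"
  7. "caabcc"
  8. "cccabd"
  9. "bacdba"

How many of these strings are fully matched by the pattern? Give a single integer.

1 → match
2 → match
3 → match
4 → match
5 → no match
6 → match
7 → no match
8 → match
9 → match
Total matched: 7

7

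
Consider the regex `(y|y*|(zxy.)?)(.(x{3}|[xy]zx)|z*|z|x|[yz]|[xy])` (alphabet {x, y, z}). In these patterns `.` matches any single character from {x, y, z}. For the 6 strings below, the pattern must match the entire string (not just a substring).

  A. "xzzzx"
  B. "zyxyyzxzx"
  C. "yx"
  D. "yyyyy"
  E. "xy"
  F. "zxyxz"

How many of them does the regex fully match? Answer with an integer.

A. "xzzzx" → no match
B. "zyxyyzxzx" → no match
C. "yx" → match
D. "yyyyy" → match
E. "xy" → no match
F. "zxyxz" → match
Total matched: 3

3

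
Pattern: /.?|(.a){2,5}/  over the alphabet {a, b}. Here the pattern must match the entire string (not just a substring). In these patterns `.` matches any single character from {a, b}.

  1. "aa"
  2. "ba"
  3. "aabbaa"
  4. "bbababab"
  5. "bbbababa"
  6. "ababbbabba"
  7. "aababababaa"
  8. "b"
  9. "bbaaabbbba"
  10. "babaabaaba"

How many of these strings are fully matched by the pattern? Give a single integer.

1. "aa" → no match
2. "ba" → no match
3. "aabbaa" → no match
4. "bbababab" → no match
5. "bbbababa" → no match
6. "ababbbabba" → no match
7. "aababababaa" → no match
8. "b" → match
9. "bbaaabbbba" → no match
10. "babaabaaba" → no match
Total matched: 1

1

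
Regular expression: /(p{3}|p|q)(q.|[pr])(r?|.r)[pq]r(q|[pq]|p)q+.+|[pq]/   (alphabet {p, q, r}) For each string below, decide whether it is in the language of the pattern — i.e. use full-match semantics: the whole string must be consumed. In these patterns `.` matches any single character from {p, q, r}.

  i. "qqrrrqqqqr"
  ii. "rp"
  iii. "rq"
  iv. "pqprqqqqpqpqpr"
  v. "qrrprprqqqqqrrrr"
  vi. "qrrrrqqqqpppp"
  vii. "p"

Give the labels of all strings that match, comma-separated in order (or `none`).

i → no match
ii → no match
iii → no match
iv → no match
v → no match
vi → no match
vii → match

vii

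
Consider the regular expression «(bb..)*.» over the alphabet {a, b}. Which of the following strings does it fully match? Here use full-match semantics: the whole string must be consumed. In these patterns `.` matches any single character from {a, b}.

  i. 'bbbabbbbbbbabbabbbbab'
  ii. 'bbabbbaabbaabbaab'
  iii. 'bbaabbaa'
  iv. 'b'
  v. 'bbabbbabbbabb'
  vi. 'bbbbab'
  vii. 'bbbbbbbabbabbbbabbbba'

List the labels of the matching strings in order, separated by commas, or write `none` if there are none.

i, ii, iv, v, vii

i → match
ii → match
iii. 'bbaabbaa' → no match
iv. 'b' → match
v → match
vi. 'bbbbab' → no match
vii → match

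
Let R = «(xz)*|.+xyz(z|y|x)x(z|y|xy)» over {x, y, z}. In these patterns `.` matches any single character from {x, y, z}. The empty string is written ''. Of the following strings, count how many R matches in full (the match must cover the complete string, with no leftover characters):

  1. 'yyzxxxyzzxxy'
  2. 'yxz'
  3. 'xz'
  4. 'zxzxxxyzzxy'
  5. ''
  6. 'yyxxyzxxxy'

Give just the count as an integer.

1 → match
2 → no match
3 → match
4 → match
5 → match
6 → match
Total matched: 5

5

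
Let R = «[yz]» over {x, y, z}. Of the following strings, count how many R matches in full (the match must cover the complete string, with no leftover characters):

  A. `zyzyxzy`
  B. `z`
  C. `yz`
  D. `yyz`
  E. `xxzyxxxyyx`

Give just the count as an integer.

A → no match
B → match
C → no match
D → no match
E → no match
Total matched: 1

1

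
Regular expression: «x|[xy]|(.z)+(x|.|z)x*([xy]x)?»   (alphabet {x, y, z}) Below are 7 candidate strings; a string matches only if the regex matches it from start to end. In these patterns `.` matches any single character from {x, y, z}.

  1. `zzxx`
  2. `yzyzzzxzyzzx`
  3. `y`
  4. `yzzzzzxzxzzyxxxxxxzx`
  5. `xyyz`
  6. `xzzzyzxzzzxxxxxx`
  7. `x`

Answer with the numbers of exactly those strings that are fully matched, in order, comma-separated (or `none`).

1, 2, 3, 6, 7

1 → match
2 → match
3 → match
4 → no match
5 → no match
6 → match
7 → match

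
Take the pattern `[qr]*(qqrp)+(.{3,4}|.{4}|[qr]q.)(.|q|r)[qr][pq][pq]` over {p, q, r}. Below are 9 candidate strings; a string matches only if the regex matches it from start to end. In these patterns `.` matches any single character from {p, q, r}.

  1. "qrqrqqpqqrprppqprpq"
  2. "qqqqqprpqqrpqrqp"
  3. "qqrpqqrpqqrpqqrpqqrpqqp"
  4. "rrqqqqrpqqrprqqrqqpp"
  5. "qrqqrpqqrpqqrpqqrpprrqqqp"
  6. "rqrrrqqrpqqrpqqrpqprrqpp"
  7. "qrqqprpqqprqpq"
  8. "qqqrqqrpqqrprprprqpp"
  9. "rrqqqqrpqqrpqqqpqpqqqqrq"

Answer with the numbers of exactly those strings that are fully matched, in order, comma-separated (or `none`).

1 → no match
2 → no match
3 → match
4 → match
5 → match
6 → match
7 → no match
8 → match
9 → no match

3, 4, 5, 6, 8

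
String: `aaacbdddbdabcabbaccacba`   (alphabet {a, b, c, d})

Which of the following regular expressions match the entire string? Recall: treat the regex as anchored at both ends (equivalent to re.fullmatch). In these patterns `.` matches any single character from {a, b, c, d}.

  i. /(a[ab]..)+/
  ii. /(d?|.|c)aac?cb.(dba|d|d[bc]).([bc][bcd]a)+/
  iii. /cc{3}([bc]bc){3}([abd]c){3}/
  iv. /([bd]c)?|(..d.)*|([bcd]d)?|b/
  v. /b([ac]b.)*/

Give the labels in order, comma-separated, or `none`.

ii

i → no match
ii → match
iii → no match — must start with `cc`
iv → no match
v → no match — must start with `b`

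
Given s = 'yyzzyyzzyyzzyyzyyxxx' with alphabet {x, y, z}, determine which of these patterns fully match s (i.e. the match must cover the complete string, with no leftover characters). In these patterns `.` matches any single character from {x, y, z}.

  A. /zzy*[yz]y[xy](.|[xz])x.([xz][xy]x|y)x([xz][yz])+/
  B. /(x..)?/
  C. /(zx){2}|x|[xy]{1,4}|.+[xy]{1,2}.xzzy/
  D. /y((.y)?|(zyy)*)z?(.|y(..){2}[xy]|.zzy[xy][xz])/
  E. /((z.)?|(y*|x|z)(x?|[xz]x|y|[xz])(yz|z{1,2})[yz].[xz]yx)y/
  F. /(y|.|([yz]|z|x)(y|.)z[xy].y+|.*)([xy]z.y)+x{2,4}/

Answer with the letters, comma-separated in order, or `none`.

F

A → no match — must start with 'zz'
B → no match
C → no match
D → no match
E → no match — must end with 'y'
F → match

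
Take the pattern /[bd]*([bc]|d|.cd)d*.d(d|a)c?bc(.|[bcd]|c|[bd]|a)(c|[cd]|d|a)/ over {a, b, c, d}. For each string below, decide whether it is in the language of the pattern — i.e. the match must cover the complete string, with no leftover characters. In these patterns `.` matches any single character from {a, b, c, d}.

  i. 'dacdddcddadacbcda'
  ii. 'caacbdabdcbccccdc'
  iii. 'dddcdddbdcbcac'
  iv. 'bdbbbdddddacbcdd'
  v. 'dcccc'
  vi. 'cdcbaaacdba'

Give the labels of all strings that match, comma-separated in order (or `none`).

iv

i → no match
ii → no match
iii → no match
iv → match
v. 'dcccc' → no match
vi. 'cdcbaaacdba' → no match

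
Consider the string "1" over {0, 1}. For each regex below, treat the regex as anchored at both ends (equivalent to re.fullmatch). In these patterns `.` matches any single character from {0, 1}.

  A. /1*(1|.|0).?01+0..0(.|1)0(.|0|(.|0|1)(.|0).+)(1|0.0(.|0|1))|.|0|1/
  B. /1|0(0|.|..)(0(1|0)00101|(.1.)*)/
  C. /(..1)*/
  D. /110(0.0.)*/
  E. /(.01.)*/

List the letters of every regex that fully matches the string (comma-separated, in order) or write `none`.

A, B

A → match
B → match
C → no match
D → no match — must start with "110"
E → no match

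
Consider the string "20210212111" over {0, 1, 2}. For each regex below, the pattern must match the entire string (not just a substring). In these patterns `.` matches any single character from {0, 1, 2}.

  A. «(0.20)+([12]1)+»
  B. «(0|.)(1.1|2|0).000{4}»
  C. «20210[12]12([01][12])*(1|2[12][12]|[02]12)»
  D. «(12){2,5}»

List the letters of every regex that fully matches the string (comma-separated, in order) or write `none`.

C

A → no match — must start with "0"
B → no match — must end with "0"
C → match
D → no match — must start with "12"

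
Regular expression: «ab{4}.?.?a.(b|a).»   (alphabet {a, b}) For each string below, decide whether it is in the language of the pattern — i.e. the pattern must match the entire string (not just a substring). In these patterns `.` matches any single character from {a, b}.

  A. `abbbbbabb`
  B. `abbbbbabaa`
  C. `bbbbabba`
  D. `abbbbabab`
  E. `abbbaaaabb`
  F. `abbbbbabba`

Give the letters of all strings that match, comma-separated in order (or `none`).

B, D, F

A. `abbbbbabb` → no match
B. `abbbbbabaa` → match
C. `bbbbabba` → no match — must start with `ab`
D. `abbbbabab` → match
E. `abbbaaaabb` → no match
F. `abbbbbabba` → match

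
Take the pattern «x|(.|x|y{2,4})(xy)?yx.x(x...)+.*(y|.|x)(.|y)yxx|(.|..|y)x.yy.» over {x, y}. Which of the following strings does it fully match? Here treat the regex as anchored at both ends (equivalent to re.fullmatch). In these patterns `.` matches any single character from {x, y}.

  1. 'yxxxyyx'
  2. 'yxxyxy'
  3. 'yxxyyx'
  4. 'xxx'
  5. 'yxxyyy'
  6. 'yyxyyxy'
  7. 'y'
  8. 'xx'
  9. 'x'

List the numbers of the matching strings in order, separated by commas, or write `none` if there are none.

1, 3, 5, 9

1 → match
2 → no match
3 → match
4 → no match
5 → match
6 → no match
7 → no match
8 → no match
9 → match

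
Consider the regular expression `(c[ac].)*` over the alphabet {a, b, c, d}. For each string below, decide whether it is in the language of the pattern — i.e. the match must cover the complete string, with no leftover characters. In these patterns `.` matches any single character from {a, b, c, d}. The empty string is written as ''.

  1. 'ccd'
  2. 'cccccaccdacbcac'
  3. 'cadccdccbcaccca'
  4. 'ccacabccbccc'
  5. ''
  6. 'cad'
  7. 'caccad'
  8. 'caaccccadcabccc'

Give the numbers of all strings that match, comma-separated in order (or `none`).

1 → match
2 → no match
3 → match
4 → match
5 → match
6 → match
7 → match
8 → match

1, 3, 4, 5, 6, 7, 8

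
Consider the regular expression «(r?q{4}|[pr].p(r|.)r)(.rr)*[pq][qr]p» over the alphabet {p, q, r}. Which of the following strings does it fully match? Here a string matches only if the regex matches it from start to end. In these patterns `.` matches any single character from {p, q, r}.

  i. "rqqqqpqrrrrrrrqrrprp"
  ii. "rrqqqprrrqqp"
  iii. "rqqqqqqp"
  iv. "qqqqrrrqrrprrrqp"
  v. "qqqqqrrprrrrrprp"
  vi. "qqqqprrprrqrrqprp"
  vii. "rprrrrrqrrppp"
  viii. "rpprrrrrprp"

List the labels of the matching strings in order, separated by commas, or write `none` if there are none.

iii, v, viii

i → no match
ii. "rrqqqprrrqqp" → no match
iii. "rqqqqqqp" → match
iv → no match
v → match
vi → no match
vii → no match
viii. "rpprrrrrprp" → match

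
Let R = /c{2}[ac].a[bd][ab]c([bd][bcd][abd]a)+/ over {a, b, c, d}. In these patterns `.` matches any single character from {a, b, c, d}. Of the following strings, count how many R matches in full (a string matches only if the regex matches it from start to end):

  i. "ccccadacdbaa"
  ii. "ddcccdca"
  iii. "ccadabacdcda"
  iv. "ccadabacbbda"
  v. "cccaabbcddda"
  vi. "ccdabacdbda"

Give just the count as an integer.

4

i → match
ii → no match — must start with "c"
iii → match
iv → match
v → match
vi → no match
Total matched: 4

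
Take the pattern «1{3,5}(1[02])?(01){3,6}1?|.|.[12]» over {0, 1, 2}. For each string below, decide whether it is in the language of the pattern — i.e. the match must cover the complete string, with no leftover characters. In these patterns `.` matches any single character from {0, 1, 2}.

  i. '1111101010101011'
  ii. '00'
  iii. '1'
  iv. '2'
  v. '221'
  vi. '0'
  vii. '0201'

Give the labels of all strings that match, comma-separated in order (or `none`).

i, iii, iv, vi

i → match
ii → no match
iii → match
iv → match
v → no match
vi → match
vii → no match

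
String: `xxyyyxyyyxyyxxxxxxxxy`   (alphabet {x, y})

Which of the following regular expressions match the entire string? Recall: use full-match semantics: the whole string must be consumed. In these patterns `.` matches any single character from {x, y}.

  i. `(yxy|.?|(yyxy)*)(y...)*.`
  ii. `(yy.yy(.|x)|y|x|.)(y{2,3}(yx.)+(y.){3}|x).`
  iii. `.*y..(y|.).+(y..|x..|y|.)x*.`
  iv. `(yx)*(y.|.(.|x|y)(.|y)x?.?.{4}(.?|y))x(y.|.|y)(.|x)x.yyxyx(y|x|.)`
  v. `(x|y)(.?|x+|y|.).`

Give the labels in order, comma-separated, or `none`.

i → no match
ii → no match
iii → match
iv → no match
v → no match

iii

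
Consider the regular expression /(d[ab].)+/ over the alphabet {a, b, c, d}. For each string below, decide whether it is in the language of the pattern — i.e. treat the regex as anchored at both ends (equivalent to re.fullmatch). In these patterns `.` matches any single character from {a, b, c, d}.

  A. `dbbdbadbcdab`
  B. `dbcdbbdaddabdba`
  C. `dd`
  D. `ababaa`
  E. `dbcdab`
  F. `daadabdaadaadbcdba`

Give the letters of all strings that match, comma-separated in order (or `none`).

A → match
B → match
C → no match
D → no match — must start with `d`
E → match
F → match

A, B, E, F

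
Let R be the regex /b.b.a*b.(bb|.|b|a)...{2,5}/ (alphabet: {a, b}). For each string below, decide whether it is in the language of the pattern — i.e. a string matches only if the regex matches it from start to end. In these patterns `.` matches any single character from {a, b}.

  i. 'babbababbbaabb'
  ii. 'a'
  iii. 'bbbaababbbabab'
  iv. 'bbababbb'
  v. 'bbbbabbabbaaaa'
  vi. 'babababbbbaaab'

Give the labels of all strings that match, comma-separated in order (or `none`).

i, iii, v, vi

i → match
ii → no match — must start with 'b'
iii → match
iv → no match
v → match
vi → match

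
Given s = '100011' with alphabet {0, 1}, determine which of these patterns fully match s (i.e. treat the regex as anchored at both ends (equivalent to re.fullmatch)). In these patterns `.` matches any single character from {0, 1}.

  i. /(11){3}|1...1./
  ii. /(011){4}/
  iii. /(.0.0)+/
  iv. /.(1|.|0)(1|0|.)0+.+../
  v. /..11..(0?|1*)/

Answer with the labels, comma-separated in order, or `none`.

i → match
ii → no match — must start with '011'
iii → no match — must end with '0'
iv → no match
v → no match

i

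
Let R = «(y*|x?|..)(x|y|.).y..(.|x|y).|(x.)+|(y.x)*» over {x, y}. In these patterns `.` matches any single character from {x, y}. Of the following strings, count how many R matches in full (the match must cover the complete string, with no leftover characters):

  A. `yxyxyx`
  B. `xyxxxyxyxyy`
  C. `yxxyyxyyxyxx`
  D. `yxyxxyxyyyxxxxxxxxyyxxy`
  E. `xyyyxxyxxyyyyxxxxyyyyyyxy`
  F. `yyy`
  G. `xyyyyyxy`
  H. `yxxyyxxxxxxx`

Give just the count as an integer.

2

A. `yxyxyx` → no match
B. `xyxxxyxyxyy` → no match
C. `yxxyyxyyxyxx` → match
D → no match
E → no match
F. `yyy` → no match
G. `xyyyyyxy` → match
H. `yxxyyxxxxxxx` → no match
Total matched: 2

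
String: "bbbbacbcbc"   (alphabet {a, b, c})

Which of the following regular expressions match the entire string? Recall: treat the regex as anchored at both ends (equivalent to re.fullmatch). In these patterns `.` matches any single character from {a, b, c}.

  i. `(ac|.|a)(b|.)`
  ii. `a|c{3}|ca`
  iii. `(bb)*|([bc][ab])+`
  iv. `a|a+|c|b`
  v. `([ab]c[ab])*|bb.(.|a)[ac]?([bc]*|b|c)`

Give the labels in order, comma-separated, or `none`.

v

i → no match
ii → no match
iii → no match
iv → no match
v → match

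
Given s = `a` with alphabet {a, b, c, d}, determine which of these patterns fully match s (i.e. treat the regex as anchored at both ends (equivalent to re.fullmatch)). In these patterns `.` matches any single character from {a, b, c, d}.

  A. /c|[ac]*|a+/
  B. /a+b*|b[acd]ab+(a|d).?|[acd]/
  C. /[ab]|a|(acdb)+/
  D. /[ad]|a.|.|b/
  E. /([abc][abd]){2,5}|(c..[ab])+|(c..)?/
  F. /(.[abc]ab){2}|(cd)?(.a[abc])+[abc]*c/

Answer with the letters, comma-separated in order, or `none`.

A → match
B → match
C → match
D → match
E → no match
F → no match

A, B, C, D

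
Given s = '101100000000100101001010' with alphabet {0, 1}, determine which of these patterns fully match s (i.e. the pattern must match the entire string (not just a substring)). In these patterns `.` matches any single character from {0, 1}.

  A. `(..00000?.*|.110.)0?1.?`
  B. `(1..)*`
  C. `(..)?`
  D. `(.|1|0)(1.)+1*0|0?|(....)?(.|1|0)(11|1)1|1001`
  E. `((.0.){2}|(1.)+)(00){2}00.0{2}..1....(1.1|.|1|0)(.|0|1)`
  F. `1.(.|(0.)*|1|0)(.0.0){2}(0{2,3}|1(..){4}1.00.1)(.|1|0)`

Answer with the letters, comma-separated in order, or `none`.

E

A → no match
B → no match
C → no match
D → no match
E → match
F → no match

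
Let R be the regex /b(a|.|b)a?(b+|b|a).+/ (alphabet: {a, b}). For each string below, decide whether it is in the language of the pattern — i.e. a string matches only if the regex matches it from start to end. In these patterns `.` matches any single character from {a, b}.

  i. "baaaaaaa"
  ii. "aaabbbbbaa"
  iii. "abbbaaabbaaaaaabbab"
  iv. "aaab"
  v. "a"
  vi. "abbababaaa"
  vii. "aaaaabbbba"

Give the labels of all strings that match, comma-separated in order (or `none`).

i

i → match
ii → no match — must start with "b"
iii → no match — must start with "b"
iv → no match — must start with "b"
v → no match — must start with "b"
vi → no match — must start with "b"
vii → no match — must start with "b"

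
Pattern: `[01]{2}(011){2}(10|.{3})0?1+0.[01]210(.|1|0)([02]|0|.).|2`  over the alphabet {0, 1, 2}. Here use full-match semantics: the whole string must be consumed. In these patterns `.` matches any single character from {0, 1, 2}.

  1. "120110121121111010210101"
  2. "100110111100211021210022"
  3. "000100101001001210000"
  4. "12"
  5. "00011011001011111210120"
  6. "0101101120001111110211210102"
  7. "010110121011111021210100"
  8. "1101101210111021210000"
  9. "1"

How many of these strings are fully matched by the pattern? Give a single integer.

0

1 → no match
2 → no match
3 → no match
4 → no match
5 → no match
6 → no match
7 → no match
8 → no match
9 → no match
Total matched: 0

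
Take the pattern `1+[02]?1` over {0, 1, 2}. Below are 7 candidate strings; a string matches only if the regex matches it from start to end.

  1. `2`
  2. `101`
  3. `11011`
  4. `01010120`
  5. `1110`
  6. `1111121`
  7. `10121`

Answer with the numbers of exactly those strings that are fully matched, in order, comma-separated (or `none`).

1 → no match — must start with `1`
2 → match
3 → no match
4 → no match — must start with `1`
5 → no match — must end with `1`
6 → match
7 → no match

2, 6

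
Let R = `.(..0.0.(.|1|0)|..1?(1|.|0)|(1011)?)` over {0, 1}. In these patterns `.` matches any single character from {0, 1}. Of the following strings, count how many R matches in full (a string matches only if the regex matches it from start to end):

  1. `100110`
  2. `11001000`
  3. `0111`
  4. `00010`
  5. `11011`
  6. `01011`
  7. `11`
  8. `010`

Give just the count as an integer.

1 → no match
2 → match
3 → match
4 → match
5 → match
6 → match
7 → no match
8 → no match
Total matched: 5

5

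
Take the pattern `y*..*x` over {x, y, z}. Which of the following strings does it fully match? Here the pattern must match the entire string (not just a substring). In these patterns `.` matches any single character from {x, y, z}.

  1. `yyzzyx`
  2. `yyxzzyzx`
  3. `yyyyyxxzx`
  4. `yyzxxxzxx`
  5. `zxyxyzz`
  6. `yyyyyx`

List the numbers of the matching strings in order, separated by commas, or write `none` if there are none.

1 → match
2 → match
3 → match
4 → match
5 → no match — must end with `x`
6 → match

1, 2, 3, 4, 6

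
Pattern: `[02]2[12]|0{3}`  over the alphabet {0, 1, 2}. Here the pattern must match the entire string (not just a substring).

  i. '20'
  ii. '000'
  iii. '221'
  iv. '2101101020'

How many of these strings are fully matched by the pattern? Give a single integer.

i → no match
ii → match
iii → match
iv → no match
Total matched: 2

2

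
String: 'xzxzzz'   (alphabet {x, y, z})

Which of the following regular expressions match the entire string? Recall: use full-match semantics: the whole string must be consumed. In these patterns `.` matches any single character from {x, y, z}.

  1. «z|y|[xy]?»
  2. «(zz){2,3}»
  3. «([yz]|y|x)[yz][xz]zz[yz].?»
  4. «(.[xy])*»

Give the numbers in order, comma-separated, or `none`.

3

1 → no match
2 → no match — must start with 'zz'
3 → match
4 → no match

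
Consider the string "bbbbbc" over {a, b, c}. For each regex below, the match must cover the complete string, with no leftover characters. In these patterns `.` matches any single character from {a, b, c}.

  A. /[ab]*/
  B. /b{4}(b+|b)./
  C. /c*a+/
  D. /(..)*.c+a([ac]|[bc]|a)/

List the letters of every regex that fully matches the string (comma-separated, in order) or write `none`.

B

A → no match
B → match
C → no match — must end with "a"
D → no match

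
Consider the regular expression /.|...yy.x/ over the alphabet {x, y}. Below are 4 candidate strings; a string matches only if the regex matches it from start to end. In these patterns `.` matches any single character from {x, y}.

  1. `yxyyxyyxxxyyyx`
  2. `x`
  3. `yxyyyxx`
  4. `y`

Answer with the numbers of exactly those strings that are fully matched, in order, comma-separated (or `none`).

1 → no match
2 → match
3 → match
4 → match

2, 3, 4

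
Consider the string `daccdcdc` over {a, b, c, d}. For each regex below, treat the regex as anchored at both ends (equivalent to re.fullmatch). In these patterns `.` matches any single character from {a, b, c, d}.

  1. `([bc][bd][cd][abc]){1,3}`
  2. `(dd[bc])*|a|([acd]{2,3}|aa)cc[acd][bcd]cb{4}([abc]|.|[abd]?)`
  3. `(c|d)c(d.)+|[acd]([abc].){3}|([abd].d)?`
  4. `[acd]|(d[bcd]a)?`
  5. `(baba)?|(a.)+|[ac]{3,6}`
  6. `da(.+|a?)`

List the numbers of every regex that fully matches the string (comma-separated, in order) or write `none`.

1 → no match
2 → no match
3 → no match
4 → no match
5 → no match
6 → match

6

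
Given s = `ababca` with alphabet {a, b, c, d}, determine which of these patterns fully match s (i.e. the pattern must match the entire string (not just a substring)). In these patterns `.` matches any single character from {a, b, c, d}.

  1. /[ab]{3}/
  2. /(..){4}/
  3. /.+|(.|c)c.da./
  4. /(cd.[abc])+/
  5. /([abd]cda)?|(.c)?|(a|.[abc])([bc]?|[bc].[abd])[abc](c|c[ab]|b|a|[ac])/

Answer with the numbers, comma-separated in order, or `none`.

3, 5

1 → no match
2 → no match
3 → match
4 → no match — must start with `cd`
5 → match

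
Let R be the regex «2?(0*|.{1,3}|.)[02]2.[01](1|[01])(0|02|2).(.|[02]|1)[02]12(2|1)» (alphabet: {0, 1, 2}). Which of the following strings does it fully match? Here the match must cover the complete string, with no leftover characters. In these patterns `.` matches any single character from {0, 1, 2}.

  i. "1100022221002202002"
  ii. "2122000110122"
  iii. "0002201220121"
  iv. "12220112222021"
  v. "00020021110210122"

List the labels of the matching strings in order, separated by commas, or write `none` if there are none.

none

i → no match
ii → no match
iii → no match
iv → no match
v → no match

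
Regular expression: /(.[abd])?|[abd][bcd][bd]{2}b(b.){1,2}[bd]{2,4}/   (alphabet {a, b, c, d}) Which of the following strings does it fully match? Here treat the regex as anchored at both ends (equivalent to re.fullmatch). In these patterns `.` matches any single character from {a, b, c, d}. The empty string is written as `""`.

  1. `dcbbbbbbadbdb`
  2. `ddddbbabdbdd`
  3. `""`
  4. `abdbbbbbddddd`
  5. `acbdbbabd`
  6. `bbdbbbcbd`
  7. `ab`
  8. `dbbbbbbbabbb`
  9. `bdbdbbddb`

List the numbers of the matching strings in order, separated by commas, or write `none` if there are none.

1 → match
2. `ddddbbabdbdd` → match
3. `""` → match
4 → match
5. `acbdbbabd` → match
6. `bbdbbbcbd` → match
7. `ab` → match
8. `dbbbbbbbabbb` → match
9. `bdbdbbddb` → match

1, 2, 3, 4, 5, 6, 7, 8, 9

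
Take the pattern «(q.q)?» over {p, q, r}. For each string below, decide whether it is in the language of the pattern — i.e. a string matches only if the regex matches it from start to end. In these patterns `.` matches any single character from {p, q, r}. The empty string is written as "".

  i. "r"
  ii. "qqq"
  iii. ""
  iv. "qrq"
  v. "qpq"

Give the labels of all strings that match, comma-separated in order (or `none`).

i. "r" → no match
ii. "qqq" → match
iii. "" → match
iv. "qrq" → match
v. "qpq" → match

ii, iii, iv, v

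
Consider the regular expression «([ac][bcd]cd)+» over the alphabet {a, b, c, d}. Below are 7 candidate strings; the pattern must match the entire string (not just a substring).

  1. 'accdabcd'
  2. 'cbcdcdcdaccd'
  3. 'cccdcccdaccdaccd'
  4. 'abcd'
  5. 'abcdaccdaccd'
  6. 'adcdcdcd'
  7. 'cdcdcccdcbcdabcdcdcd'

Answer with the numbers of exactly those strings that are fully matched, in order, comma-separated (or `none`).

1, 2, 3, 4, 5, 6, 7

1 → match
2 → match
3 → match
4 → match
5 → match
6 → match
7 → match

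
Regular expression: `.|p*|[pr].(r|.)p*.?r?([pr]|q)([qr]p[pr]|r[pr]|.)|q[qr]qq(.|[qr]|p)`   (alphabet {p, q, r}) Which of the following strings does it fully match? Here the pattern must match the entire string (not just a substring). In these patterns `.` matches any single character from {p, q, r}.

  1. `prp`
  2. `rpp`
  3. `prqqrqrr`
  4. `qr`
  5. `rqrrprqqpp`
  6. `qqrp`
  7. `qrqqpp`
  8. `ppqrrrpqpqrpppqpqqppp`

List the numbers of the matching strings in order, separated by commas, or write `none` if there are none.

1 → no match
2 → no match
3 → match
4 → no match
5 → no match
6 → no match
7 → no match
8 → no match

3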